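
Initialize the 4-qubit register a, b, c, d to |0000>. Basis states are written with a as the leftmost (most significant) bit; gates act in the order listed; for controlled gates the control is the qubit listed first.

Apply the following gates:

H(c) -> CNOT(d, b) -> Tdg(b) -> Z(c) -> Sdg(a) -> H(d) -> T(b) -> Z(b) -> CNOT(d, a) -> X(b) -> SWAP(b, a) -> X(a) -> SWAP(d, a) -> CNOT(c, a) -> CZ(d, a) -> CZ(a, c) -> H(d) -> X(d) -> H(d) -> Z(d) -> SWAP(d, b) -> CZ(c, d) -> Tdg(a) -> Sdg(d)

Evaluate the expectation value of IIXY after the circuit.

In the final state, IIXY has expectation -1. Key observation: the block from step 17 through step 20 cancels to the identity and can be dropped.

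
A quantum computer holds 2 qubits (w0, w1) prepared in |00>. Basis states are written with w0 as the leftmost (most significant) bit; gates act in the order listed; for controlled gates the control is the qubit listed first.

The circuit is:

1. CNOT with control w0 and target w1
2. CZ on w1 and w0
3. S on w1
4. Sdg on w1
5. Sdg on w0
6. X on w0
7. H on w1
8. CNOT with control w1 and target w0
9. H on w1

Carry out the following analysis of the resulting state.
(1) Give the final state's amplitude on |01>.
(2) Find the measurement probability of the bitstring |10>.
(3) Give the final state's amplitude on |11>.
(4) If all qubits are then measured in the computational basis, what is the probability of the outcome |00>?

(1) |01> carries amplitude -1/2 in the final state.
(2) Outcome |10> occurs with probability 1/4.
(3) The amplitude on |11> is 1/2.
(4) A full measurement returns |00> with probability 1/4.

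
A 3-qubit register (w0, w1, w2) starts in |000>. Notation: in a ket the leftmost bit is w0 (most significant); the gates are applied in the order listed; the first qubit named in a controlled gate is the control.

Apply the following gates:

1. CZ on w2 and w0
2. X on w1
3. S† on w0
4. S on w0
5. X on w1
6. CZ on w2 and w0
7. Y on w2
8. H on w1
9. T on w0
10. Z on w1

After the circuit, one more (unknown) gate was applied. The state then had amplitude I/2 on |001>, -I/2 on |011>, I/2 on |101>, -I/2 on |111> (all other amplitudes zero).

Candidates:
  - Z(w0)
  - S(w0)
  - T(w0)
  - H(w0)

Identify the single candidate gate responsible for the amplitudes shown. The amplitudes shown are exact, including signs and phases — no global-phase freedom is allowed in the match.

The unique candidate consistent with the amplitudes is H(w0). Key observation: the block from step 1 through step 6 cancels to the identity and can be dropped.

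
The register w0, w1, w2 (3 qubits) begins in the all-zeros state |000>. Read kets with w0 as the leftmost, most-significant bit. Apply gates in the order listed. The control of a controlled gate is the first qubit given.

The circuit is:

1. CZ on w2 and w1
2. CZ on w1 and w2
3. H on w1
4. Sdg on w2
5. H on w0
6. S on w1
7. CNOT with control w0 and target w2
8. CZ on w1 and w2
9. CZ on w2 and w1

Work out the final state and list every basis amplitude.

After the circuit, the state carries amplitude 1/2 on |000>, 0 on |001>, I/2 on |010>, 0 on |011>, 0 on |100>, 1/2 on |101>, 0 on |110>, I/2 on |111>.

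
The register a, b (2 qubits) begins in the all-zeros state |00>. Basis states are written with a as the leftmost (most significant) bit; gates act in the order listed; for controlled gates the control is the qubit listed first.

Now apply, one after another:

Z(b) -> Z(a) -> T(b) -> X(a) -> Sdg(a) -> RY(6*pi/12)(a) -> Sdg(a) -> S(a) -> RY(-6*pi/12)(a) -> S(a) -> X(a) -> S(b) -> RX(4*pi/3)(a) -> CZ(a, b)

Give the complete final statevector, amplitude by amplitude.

The resulting statevector has amplitude -1/2 on |00>, 0 on |01>, -sqrt(3)*I/2 on |10>, 0 on |11>. Key observation: gates 4-11 undo each other exactly, leaving only the rest of the circuit to track.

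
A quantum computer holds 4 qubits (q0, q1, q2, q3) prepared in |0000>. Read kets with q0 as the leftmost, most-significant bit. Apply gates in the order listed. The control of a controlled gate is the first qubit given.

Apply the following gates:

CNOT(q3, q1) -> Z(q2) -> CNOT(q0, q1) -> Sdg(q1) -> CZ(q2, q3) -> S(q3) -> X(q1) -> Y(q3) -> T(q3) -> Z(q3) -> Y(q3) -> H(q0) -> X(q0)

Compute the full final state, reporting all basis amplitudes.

The final amplitudes are -sqrt(2)*exp(I*pi/4)/2 on |0100>, -sqrt(2)*exp(I*pi/4)/2 on |1100>, and 0 on every other basis state.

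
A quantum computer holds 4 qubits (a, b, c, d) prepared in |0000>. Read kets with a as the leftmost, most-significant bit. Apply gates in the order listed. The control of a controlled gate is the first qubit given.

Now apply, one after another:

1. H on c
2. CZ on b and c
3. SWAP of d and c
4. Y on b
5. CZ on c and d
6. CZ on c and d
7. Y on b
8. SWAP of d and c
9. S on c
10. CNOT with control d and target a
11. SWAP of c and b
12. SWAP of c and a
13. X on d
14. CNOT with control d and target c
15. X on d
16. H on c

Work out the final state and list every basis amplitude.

The resulting statevector has amplitude 1/2 on |0000>, -1/2 on |0010>, I/2 on |0100>, -I/2 on |0110>, and 0 on every other basis state. Key observation: steps 3-8 multiply out to the identity, so the circuit reduces to the remaining gates.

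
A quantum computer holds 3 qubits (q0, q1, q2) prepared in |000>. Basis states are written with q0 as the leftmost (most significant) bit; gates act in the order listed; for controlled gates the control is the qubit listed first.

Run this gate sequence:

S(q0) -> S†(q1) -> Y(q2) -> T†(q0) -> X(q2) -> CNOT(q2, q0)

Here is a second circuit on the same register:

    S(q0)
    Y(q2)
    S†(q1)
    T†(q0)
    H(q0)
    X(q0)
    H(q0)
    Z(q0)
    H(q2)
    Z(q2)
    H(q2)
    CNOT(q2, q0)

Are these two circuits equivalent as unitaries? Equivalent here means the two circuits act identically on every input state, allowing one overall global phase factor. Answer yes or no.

Yes — the two circuits implement the same unitary up to a global phase.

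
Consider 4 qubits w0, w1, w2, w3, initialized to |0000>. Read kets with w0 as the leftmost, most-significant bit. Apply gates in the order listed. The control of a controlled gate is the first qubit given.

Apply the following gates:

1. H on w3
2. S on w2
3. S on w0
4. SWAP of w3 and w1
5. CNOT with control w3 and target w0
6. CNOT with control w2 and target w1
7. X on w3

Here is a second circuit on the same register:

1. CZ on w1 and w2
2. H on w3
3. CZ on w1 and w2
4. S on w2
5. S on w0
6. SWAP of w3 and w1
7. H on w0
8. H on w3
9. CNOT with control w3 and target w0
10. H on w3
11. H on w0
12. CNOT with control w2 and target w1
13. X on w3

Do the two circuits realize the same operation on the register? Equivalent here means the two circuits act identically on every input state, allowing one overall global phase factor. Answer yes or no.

No, they are not equivalent — no single phase factor reconciles the two unitaries.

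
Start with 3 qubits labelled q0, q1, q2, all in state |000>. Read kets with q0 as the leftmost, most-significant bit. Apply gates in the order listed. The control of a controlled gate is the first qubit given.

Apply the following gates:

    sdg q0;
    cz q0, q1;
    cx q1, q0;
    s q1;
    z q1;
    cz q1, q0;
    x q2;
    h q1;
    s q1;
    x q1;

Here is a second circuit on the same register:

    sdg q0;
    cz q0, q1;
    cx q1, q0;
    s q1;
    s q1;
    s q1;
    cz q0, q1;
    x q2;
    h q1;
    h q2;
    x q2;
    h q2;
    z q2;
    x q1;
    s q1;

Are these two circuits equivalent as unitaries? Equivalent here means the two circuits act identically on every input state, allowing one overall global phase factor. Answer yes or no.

No — the two circuits implement different unitaries, even allowing a global phase.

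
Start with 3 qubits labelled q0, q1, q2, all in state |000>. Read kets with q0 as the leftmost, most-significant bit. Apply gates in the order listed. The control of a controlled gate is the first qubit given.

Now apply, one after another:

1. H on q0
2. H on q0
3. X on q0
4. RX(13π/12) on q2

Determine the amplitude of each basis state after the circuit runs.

The final amplitudes are -sqrt(sqrt(2) + 2)/4 + sqrt(6 - 3*sqrt(2))/4 on |100>, -I*sqrt(3*sqrt(2) + 6)/4 - I*sqrt(2 - sqrt(2))/4 on |101>, and 0 on every other basis state. Key observation: steps 1-2 multiply out to the identity, so the circuit reduces to the remaining gates.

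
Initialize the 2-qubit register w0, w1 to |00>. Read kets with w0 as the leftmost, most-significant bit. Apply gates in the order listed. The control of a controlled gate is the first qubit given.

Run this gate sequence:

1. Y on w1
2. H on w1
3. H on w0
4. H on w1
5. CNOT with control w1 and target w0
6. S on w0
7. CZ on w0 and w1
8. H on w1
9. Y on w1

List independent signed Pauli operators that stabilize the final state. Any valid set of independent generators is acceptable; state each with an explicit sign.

One valid set of independent stabilizer generators is -YI, +IX (any independent generating set of the same group is equally correct).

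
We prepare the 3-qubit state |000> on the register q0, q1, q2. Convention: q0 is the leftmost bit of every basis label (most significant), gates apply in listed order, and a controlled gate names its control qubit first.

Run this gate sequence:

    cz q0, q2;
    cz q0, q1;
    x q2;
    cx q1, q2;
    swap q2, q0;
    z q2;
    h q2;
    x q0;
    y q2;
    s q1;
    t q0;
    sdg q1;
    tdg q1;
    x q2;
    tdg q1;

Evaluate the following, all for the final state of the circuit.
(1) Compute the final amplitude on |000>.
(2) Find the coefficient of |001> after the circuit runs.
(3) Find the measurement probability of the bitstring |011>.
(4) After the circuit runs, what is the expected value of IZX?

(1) The final state's coefficient on |000> equals sqrt(2)*I/2.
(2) |001> carries amplitude -sqrt(2)*I/2 in the final state.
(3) Outcome |011> occurs with probability 0.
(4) The observable IZX averages to -1.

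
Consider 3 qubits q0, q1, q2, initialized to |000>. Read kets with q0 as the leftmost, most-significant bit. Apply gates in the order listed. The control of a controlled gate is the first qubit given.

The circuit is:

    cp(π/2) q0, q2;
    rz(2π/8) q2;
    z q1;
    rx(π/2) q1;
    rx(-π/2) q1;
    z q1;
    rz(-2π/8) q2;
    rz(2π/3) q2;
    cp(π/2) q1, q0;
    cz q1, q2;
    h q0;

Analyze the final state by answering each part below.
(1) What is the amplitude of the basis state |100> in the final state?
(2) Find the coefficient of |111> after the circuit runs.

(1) |100> carries amplitude -sqrt(2)*exp(2*I*pi/3)/2 in the final state. Key observation: steps 2-7 multiply out to the identity, so the circuit reduces to the remaining gates.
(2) The final state's coefficient on |111> equals 0.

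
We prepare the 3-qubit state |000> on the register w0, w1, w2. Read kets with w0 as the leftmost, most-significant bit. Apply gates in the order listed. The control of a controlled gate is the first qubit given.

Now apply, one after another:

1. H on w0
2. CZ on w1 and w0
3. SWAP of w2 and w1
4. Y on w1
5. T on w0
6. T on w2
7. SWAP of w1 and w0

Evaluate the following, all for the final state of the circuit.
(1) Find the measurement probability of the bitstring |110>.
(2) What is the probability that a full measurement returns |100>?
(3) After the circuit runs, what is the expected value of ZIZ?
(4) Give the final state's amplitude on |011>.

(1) A full measurement returns |110> with probability 1/2.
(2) A full measurement returns |100> with probability 1/2.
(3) The expectation value of ZIZ is -1.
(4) |011> carries amplitude 0 in the final state.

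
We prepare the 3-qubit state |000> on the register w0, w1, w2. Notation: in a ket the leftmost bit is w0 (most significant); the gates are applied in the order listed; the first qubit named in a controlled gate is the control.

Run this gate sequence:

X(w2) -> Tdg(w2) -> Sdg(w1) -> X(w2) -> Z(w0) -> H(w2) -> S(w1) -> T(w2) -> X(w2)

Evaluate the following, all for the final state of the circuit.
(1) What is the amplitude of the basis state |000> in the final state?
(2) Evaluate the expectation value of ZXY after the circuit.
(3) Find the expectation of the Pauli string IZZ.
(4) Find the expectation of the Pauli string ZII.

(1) The amplitude on |000> is sqrt(2)/2.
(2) The observable ZXY averages to 0.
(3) The observable IZZ averages to 0.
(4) In the final state, ZII has expectation 1.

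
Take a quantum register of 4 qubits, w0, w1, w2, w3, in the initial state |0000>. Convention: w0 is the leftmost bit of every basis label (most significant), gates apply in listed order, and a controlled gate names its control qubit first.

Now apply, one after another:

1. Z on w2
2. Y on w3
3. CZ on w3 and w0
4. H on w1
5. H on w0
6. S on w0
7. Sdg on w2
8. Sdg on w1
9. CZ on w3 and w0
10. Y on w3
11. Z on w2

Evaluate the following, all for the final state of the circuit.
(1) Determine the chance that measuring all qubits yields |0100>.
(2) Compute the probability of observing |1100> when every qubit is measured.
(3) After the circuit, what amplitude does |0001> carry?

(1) Outcome |0100> occurs with probability 1/4.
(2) The probability of measuring |1100> is 1/4.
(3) The final state's coefficient on |0001> equals 0.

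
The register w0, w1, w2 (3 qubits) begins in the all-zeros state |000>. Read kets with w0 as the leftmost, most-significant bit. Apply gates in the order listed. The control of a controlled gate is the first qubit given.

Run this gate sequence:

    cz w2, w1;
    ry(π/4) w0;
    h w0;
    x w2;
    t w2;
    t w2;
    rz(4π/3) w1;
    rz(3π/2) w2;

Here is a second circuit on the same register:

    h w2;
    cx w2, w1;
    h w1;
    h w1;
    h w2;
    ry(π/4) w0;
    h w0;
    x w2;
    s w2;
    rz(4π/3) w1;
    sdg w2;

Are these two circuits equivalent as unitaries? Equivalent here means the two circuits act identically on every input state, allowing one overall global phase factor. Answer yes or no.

No, they are not equivalent — no single phase factor reconciles the two unitaries.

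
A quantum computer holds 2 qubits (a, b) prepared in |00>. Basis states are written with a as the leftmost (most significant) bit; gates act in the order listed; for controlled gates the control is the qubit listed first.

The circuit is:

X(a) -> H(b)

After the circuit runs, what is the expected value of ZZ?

The expectation value of ZZ is 0.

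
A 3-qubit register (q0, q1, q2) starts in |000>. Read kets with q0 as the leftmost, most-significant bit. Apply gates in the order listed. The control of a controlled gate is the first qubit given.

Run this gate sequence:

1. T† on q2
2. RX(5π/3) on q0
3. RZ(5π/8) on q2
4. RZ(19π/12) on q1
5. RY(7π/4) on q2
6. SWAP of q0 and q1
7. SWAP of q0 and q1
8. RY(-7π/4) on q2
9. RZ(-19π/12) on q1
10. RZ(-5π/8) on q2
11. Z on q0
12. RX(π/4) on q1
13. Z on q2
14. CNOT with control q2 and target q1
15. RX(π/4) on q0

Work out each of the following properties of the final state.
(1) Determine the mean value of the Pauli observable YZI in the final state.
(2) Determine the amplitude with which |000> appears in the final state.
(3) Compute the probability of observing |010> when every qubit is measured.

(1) The observable YZI averages to -sqrt(3)/4 - 1/4. Key observation: gates 3-10 undo each other exactly, leaving only the rest of the circuit to track.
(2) The final state's coefficient on |000> equals -sqrt(3)/4 - sqrt(6)/8 + sqrt(2)/8.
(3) A full measurement returns |010> with probability -sqrt(6)/16 - sqrt(2)/16 + sqrt(3)/16 + 3/16.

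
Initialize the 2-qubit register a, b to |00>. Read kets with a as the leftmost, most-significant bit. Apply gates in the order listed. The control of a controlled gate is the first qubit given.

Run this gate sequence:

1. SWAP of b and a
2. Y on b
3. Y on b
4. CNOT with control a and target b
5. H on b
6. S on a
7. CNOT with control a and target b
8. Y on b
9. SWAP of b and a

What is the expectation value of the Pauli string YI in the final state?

The expectation value of YI is 0.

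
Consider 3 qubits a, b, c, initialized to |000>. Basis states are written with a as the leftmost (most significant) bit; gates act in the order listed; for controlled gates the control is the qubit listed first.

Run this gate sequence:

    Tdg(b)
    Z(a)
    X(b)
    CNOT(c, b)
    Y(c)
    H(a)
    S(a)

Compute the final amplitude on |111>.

|111> carries amplitude -sqrt(2)/2 in the final state.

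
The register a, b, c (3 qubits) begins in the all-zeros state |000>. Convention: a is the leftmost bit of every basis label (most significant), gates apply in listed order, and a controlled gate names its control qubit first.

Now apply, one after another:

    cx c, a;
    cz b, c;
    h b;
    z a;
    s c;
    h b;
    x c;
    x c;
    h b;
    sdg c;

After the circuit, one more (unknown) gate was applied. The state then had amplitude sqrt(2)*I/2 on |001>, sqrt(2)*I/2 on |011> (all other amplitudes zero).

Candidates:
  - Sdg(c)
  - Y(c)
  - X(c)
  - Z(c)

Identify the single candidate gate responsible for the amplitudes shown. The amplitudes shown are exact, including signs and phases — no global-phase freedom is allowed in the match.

The applied gate was Y(c). Key observation: the block from step 5 through step 10 cancels to the identity and can be dropped.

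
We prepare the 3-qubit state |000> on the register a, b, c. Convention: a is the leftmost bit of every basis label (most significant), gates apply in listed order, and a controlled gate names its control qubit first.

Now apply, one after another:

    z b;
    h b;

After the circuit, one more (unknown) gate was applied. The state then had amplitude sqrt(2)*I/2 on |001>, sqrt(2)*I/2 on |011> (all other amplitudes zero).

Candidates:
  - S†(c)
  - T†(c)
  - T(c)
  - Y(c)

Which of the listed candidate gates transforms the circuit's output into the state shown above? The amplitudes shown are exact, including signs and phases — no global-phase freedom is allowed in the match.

The unique candidate consistent with the amplitudes is Y(c).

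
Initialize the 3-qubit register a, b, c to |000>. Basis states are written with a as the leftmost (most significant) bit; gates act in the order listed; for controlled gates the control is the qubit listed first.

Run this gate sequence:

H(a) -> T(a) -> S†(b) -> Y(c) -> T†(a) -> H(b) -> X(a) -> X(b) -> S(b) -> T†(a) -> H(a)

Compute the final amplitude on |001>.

The final state's coefficient on |001> equals sqrt(2)*(exp(I*pi/4) + I)/4.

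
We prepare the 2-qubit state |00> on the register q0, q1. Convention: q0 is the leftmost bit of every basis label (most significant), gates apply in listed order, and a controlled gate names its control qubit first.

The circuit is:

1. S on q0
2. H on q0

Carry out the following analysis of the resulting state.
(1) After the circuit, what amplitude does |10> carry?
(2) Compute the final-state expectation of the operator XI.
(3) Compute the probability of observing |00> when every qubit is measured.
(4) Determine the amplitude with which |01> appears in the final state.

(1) The final state's coefficient on |10> equals sqrt(2)/2.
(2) The expectation value of XI is 1.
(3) The probability of measuring |00> is 1/2.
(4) The amplitude on |01> is 0.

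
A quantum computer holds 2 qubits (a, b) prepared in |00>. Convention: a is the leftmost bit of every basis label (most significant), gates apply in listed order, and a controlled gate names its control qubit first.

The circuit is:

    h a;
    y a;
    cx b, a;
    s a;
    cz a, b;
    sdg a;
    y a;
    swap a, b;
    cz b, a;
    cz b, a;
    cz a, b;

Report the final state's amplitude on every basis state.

The final amplitudes are sqrt(2)/2 on |00>, sqrt(2)/2 on |01>, 0 on |10>, 0 on |11>. Key observation: gates 9-10 undo each other exactly, leaving only the rest of the circuit to track.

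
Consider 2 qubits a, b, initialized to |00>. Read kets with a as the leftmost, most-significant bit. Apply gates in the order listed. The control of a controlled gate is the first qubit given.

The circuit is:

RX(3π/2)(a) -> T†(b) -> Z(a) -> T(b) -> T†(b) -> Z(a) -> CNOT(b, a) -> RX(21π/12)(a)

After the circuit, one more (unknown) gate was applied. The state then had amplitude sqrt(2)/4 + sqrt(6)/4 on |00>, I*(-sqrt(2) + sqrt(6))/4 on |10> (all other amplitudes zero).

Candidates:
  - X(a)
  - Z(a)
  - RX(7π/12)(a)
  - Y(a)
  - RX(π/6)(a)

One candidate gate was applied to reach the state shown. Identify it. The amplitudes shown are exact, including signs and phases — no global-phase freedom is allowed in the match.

It was RX(7π/12)(a) that produced the state shown.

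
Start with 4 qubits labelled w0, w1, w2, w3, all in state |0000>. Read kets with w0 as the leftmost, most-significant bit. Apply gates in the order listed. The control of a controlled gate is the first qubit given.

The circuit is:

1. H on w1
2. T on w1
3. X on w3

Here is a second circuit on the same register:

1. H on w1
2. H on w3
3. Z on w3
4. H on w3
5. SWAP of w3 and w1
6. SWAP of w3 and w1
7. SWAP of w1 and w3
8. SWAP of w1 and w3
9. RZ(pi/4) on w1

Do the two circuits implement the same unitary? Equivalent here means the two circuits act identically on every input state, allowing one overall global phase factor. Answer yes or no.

Yes: on every input state the two circuits agree up to one overall phase factor.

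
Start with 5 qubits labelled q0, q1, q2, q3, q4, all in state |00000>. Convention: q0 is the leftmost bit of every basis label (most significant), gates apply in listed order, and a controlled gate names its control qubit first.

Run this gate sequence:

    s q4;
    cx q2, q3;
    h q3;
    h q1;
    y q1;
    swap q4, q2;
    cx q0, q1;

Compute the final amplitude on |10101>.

|10101> carries amplitude 0 in the final state.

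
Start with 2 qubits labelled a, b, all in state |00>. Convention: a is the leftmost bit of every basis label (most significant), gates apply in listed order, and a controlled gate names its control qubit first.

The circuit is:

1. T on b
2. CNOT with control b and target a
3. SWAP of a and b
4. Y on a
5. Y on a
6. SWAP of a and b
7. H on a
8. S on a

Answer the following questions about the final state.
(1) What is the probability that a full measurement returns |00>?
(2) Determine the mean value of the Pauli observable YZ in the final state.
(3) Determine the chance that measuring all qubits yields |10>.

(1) Outcome |00> occurs with probability 1/2. Key observation: steps 3-6 multiply out to the identity, so the circuit reduces to the remaining gates.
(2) The expectation value of YZ is 1.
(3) The probability of measuring |10> is 1/2.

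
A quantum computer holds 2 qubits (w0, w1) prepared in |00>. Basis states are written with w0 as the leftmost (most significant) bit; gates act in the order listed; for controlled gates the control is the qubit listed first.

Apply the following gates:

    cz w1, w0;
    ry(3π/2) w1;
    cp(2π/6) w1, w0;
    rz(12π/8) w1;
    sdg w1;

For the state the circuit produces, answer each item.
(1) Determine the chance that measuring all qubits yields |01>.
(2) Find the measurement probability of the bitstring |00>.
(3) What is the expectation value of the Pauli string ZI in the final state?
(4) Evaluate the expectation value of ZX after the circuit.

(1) A full measurement returns |01> with probability 1/2.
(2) Outcome |00> occurs with probability 1/2.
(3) The expectation value of ZI is 1.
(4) The observable ZX averages to 1.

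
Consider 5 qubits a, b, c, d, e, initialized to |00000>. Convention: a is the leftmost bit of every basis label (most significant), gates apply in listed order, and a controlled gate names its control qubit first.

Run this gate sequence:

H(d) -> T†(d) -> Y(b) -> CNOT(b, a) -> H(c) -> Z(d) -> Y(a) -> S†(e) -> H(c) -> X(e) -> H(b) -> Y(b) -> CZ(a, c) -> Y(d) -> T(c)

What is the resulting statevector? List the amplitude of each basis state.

After the circuit, the state carries amplitude exp(3*I*pi/4)/2 on |00001>, -1/2 on |00011>, exp(3*I*pi/4)/2 on |01001>, -1/2 on |01011>, and 0 on every other basis state.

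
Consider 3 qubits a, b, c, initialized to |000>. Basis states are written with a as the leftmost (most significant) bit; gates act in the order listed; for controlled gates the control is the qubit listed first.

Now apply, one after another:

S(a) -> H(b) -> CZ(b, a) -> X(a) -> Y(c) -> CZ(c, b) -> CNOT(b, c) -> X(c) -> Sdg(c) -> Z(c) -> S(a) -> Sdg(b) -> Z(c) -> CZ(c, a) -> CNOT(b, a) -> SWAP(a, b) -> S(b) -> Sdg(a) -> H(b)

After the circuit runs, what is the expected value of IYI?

The observable IYI averages to 0.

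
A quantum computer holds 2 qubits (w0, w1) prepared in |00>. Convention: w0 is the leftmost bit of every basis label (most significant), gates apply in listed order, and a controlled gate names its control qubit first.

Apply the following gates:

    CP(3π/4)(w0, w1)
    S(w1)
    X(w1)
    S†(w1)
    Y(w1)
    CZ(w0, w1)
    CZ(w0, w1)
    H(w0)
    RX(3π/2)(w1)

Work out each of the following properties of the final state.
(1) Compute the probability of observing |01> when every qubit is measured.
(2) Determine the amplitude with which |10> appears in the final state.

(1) Outcome |01> occurs with probability 1/4. Key observation: gates 6-7 undo each other exactly, leaving only the rest of the circuit to track.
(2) The amplitude on |10> is 1/2.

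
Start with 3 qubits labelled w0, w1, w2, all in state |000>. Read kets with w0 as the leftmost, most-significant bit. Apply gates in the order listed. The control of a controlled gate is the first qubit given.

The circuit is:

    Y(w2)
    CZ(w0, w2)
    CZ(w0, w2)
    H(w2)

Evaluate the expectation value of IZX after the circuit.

The expectation value of IZX is -1. Key observation: the block from step 2 through step 3 cancels to the identity and can be dropped.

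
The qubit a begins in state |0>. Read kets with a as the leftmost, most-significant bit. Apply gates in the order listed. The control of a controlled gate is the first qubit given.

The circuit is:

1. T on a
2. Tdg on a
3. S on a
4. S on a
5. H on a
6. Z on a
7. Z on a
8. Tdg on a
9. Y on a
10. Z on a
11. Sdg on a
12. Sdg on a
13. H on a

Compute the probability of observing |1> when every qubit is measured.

Outcome |1> occurs with probability sqrt(2)/4 + 1/2.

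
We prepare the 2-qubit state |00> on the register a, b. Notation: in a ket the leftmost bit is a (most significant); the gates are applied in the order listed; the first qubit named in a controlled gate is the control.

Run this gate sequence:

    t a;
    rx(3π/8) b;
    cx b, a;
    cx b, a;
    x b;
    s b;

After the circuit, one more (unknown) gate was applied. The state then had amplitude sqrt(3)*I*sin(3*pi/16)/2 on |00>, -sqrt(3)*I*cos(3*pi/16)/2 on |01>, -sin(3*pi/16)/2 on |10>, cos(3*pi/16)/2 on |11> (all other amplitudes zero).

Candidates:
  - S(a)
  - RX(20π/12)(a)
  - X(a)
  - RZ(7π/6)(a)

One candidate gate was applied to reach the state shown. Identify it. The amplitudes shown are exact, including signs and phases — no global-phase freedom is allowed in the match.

The unique candidate consistent with the amplitudes is RX(20π/12)(a).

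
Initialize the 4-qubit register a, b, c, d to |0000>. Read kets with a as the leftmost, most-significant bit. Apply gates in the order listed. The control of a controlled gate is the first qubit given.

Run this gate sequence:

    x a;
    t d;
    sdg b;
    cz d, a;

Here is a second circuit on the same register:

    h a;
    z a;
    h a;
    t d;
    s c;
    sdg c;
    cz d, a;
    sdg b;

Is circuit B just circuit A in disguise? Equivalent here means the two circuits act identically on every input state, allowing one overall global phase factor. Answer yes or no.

Yes, they are equivalent — the unitaries differ by at most a global phase.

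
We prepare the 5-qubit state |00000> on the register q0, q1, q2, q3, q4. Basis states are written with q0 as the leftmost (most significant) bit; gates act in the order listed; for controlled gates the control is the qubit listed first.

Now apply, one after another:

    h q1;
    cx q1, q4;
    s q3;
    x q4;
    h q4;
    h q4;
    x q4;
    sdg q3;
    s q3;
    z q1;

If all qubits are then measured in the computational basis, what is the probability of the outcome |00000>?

The probability of measuring |00000> is 1/2.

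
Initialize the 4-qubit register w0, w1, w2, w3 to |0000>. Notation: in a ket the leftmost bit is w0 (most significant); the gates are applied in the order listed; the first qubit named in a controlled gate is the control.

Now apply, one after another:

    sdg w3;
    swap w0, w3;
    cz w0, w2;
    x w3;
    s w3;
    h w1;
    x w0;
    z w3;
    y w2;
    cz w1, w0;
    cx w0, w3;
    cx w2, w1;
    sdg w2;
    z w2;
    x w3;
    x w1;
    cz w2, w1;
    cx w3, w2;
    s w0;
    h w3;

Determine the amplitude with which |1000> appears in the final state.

The final state's coefficient on |1000> equals -1/2.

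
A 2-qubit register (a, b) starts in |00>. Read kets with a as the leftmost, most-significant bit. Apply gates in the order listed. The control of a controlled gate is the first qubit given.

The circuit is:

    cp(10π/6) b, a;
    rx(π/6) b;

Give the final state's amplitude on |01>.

|01> carries amplitude I*(-sqrt(6) + sqrt(2))/4 in the final state.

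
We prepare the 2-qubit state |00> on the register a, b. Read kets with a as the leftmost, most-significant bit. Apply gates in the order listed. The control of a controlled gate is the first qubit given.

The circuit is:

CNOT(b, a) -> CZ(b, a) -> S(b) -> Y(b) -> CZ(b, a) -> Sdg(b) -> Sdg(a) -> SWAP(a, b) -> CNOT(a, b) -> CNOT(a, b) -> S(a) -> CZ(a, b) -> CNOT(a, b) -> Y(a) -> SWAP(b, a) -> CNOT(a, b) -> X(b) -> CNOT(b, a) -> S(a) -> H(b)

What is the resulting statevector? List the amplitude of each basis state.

The resulting statevector has amplitude 0 on |00>, 0 on |01>, sqrt(2)*I/2 on |10>, sqrt(2)*I/2 on |11>.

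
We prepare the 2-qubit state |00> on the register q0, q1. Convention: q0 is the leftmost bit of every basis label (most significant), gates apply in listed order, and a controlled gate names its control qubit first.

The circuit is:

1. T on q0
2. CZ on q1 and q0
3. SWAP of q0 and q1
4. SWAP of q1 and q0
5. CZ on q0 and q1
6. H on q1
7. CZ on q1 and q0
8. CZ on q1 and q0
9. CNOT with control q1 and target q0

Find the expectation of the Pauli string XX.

In the final state, XX has expectation 1.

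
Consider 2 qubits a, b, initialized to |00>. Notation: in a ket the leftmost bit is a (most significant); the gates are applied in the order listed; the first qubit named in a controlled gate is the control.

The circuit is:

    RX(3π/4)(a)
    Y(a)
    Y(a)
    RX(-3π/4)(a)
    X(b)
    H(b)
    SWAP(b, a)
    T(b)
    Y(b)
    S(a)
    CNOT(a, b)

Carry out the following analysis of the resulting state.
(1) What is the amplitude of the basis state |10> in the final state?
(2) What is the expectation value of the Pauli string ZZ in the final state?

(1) The amplitude on |10> is sqrt(2)/2. Key observation: the block from step 1 through step 4 cancels to the identity and can be dropped.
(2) The expectation value of ZZ is -1.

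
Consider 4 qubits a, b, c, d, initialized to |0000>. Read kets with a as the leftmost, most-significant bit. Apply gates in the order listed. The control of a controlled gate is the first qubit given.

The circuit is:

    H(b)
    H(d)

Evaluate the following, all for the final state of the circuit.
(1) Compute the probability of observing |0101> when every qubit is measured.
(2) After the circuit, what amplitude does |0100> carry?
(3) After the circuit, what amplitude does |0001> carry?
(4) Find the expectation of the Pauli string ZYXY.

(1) Outcome |0101> occurs with probability 1/4.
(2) The amplitude on |0100> is 1/2.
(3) |0001> carries amplitude 1/2 in the final state.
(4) In the final state, ZYXY has expectation 0.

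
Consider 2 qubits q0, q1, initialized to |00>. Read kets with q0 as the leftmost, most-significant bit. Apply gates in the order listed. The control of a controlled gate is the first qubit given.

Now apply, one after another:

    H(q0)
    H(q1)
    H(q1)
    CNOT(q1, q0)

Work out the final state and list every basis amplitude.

After the circuit, the state carries amplitude sqrt(2)/2 on |00>, 0 on |01>, sqrt(2)/2 on |10>, 0 on |11>.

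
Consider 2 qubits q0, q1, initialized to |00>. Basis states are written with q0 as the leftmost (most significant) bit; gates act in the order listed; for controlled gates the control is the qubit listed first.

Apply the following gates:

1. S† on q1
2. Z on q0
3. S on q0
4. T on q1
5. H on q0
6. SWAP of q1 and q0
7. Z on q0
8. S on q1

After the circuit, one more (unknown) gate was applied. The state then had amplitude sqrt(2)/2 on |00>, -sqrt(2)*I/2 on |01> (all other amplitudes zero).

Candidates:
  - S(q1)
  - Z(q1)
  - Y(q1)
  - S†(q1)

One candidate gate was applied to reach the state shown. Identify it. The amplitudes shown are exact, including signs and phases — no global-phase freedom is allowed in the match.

It was Z(q1) that produced the state shown.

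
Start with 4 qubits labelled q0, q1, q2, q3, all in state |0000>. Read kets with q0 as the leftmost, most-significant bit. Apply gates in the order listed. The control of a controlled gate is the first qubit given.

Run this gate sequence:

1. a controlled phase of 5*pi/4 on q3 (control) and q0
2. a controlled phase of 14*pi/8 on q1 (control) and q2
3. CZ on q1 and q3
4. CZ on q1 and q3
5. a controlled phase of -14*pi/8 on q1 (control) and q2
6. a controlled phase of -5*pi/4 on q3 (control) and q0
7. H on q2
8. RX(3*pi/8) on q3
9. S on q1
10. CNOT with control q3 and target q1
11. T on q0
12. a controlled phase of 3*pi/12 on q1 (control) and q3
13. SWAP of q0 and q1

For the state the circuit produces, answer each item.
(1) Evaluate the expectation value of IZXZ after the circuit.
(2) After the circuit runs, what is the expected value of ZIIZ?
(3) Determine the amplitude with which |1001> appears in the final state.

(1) The observable IZXZ averages to sqrt(2 - sqrt(2))/2. Key observation: the block from step 1 through step 6 cancels to the identity and can be dropped.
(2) The observable ZIIZ averages to 1.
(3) |1001> carries amplitude -sqrt(2)*exp(3*I*pi/4)*sin(3*pi/16)/2 in the final state.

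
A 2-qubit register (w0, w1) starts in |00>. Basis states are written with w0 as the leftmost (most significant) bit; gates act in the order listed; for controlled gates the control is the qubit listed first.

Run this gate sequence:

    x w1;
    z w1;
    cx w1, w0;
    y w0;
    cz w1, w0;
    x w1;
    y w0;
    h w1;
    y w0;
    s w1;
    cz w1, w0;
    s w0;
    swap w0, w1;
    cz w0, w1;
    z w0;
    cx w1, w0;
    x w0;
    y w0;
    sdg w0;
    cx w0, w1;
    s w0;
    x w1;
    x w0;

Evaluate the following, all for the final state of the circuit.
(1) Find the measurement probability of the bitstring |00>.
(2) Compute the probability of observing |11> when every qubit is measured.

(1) A full measurement returns |00> with probability 1/2.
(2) Outcome |11> occurs with probability 1/2.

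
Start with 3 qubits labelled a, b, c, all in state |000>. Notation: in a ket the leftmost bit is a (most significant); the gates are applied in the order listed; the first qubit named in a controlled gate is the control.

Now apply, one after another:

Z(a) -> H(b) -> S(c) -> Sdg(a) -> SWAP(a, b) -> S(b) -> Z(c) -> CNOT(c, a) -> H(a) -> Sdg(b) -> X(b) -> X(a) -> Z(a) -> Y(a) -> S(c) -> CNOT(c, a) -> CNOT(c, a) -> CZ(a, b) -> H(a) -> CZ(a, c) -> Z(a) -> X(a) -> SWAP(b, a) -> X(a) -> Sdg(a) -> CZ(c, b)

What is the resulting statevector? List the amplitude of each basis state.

After the circuit, the state carries amplitude -sqrt(2)*I/2 on |000>, sqrt(2)*I/2 on |010>, and 0 on every other basis state.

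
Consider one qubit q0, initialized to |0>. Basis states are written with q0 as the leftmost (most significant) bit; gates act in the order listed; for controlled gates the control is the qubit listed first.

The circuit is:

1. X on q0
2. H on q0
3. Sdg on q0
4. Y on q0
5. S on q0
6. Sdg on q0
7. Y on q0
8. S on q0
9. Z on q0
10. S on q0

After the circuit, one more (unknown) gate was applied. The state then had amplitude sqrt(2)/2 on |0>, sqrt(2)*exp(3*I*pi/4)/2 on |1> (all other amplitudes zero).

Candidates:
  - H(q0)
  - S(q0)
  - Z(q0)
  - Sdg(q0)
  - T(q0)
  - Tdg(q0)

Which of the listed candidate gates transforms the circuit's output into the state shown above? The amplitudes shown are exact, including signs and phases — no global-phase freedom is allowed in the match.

It was T(q0) that produced the state shown. Key observation: gates 3-8 undo each other exactly, leaving only the rest of the circuit to track.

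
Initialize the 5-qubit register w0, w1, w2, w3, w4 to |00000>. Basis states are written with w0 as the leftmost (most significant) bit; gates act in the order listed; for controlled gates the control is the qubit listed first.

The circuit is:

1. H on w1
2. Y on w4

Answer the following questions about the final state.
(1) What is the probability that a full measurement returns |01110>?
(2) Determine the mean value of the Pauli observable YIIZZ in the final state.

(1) The probability of measuring |01110> is 0.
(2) The observable YIIZZ averages to 0.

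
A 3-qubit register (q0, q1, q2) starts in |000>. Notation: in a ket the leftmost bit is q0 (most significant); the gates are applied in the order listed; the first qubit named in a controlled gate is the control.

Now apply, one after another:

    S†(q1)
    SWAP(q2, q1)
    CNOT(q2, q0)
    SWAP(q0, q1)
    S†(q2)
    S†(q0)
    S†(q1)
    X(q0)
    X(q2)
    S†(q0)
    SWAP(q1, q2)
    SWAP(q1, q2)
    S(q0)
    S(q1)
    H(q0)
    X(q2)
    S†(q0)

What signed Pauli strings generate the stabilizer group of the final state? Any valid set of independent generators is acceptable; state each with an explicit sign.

The final state is stabilized by the group generated by +YII, +IZI, +IIZ; other independent generating sets are equally valid. Key observation: steps 10-13 multiply out to the identity, so the circuit reduces to the remaining gates.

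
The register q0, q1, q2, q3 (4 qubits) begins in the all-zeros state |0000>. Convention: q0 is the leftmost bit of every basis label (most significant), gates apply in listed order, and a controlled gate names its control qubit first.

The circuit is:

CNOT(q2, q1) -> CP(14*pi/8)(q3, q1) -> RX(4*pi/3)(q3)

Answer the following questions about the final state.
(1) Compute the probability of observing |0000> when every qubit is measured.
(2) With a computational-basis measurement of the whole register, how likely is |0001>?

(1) The probability of measuring |0000> is 1/4.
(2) A full measurement returns |0001> with probability 3/4.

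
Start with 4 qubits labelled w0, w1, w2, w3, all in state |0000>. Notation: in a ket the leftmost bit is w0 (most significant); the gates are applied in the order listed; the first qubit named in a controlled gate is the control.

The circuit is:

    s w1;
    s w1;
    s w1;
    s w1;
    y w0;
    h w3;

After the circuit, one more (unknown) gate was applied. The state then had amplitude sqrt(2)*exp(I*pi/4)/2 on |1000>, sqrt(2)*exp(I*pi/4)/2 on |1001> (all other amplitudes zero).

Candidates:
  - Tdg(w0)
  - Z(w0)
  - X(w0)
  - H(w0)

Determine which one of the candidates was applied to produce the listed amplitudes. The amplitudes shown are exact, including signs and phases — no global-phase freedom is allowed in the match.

The unique candidate consistent with the amplitudes is Tdg(w0). Key observation: steps 1-4 multiply out to the identity, so the circuit reduces to the remaining gates.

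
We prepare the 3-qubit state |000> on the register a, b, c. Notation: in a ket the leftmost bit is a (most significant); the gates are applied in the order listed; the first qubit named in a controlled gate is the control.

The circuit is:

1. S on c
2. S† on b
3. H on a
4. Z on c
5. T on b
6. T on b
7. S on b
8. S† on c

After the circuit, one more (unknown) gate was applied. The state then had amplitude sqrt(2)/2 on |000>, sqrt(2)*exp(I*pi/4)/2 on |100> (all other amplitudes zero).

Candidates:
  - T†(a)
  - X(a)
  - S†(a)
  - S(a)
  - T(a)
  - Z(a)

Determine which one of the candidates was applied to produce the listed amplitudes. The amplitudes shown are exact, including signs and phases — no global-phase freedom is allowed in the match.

It was T(a) that produced the state shown.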